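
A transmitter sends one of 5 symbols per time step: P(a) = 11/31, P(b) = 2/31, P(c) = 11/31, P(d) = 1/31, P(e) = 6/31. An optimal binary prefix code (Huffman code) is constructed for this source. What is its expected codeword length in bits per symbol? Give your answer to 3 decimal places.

Repeatedly combine the two least-probable nodes; the expected code length is the sum of the merged weights.
merge 1/31 + 2/31 → 3/31
merge 3/31 + 6/31 → 9/31
merge 9/31 + 11/31 → 20/31
merge 11/31 + 20/31 → 1
L = 3/31 + 9/31 + 20/31 + 1 = 63/31 ≈ 2.032 bits/symbol.

2.032 bits/symbol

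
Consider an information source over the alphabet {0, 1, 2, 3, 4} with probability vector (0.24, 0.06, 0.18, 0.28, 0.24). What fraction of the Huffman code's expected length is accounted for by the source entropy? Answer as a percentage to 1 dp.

Entropy H = −Σ p log₂ p ≈ 2.1913 bits.
Huffman merges: 3/50+9/50→6/25; 6/25+6/25→12/25; 6/25+7/25→13/25; 12/25+13/25→1. L = 56/25 ≈ 2.2400.
Efficiency = H/L = 2.1913/2.2400 = 97.8%.

97.8%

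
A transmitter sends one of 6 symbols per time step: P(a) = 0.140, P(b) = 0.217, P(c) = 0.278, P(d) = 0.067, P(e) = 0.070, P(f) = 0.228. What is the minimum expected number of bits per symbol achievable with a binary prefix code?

2.414 bits/symbol

Repeatedly combine the two least-probable nodes; the expected code length is the sum of the merged weights.
merge 67/1000 + 7/100 → 137/1000
merge 137/1000 + 7/50 → 277/1000
merge 217/1000 + 57/250 → 89/200
merge 277/1000 + 139/500 → 111/200
merge 89/200 + 111/200 → 1
L = 137/1000 + 277/1000 + 89/200 + 111/200 + 1 = 1207/500 = 2.414 bits/symbol.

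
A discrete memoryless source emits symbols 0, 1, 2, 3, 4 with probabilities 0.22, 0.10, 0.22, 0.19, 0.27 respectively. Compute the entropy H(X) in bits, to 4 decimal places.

2.2586 bits

H = −Σ pᵢ log₂ pᵢ.
−0.22·log₂(0.22) = 0.4806
−0.10·log₂(0.10) = 0.3322
−0.22·log₂(0.22) = 0.4806
−0.19·log₂(0.19) = 0.4552
−0.27·log₂(0.27) = 0.5100
Sum ≈ 2.2586 → 2.2586 bits.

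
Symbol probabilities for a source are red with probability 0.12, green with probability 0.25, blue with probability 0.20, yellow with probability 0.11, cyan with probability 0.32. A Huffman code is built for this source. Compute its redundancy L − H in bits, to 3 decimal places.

0.022 bits

Entropy H = −Σ p log₂ p ≈ 2.2078 bits.
Huffman merges: 11/100+3/25→23/100; 1/5+23/100→43/100; 1/4+8/25→57/100; 43/100+57/100→1. L = 223/100 ≈ 2.2300.
L − H = 2.2300 − 2.2078 = 0.022 bits.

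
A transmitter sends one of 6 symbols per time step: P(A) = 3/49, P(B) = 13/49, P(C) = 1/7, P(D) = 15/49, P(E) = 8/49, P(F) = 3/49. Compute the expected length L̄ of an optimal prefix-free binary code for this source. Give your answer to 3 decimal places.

2.388 bits/symbol

Repeatedly combine the two least-probable nodes; the expected code length is the sum of the merged weights.
merge 3/49 + 3/49 → 6/49
merge 6/49 + 1/7 → 13/49
merge 8/49 + 13/49 → 3/7
merge 13/49 + 15/49 → 4/7
merge 3/7 + 4/7 → 1
L = 6/49 + 13/49 + 3/7 + 4/7 + 1 = 117/49 ≈ 2.388 bits/symbol.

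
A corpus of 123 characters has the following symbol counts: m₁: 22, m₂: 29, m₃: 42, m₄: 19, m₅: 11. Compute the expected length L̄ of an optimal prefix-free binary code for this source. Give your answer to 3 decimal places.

Probabilities are the counts divided by 123.
Repeatedly combine the two least-probable nodes; the expected code length is the sum of the merged weights.
merge 11/123 + 19/123 → 10/41
merge 22/123 + 29/123 → 17/41
merge 10/41 + 14/41 → 24/41
merge 17/41 + 24/41 → 1
L = 10/41 + 17/41 + 24/41 + 1 = 92/41 ≈ 2.244 bits/symbol.

2.244 bits/symbol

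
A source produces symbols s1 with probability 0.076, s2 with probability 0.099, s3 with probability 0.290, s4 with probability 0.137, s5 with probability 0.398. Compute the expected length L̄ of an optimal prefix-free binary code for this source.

Repeatedly combine the two least-probable nodes; the expected code length is the sum of the merged weights.
merge 19/250 + 99/1000 → 7/40
merge 137/1000 + 7/40 → 39/125
merge 29/100 + 39/125 → 301/500
merge 199/500 + 301/500 → 1
L = 7/40 + 39/125 + 301/500 + 1 = 2089/1000 = 2.089 bits/symbol.

2.089 bits/symbol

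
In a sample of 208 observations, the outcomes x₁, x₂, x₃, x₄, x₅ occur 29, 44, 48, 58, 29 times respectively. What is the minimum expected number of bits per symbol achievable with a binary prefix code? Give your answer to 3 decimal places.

Probabilities are the counts divided by 208.
Repeatedly combine the two least-probable nodes; the expected code length is the sum of the merged weights.
merge 29/208 + 29/208 → 29/104
merge 11/52 + 3/13 → 23/52
merge 29/104 + 29/104 → 29/52
merge 23/52 + 29/52 → 1
L = 29/104 + 23/52 + 29/52 + 1 = 237/104 ≈ 2.279 bits/symbol.

2.279 bits/symbol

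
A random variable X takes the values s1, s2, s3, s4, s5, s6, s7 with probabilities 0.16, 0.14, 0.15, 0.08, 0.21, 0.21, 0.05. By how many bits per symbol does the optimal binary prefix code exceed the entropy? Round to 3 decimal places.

0.026 bits

Entropy H = −Σ p log₂ p ≈ 2.6839 bits.
Huffman merges: 1/20+2/25→13/100; 13/100+7/50→27/100; 3/20+4/25→31/100; 21/100+21/100→21/50; 27/100+31/100→29/50; 21/50+29/50→1. L = 271/100 ≈ 2.7100.
L − H = 2.7100 − 2.6839 = 0.026 bits.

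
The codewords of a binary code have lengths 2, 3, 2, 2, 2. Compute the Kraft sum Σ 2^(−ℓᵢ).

1.125

With common denominator 2^3 = 8: Σ 2^(−ℓᵢ) = 2/8 + 1/8 + 2/8 + 2/8 + 2/8 = 9/8 = 1.125.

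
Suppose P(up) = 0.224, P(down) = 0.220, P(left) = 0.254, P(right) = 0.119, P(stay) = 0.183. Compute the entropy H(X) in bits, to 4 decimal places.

2.2801 bits

H = −Σ pᵢ log₂ pᵢ.
−0.224·log₂(0.224) = 0.4835
−0.220·log₂(0.220) = 0.4806
−0.254·log₂(0.254) = 0.5022
−0.119·log₂(0.119) = 0.3654
−0.183·log₂(0.183) = 0.4484
Sum ≈ 2.2801 → 2.2801 bits.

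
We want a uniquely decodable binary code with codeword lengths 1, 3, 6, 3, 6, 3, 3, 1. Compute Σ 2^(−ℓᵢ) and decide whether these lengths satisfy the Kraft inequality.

With common denominator 2^6 = 64: Σ 2^(−ℓᵢ) = 32/64 + 8/64 + 1/64 + 8/64 + 1/64 + 8/64 + 8/64 + 32/64 = 98/64 = 1.53125.
Kraft's inequality requires Σ ≤ 1; here Σ = 1.53125 > 1, so no such prefix code exists.

1.53125; no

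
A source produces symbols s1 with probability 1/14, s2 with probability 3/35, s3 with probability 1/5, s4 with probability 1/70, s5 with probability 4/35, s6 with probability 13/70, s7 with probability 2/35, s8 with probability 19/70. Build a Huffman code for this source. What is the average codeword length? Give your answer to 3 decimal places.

2.743 bits/symbol

Repeatedly combine the two least-probable nodes; the expected code length is the sum of the merged weights.
merge 1/70 + 2/35 → 1/14
merge 1/14 + 1/14 → 1/7
merge 3/35 + 4/35 → 1/5
merge 1/7 + 13/70 → 23/70
merge 1/5 + 1/5 → 2/5
merge 19/70 + 23/70 → 3/5
merge 2/5 + 3/5 → 1
L = 1/14 + 1/7 + 1/5 + 23/70 + 2/5 + 3/5 + 1 = 96/35 ≈ 2.743 bits/symbol.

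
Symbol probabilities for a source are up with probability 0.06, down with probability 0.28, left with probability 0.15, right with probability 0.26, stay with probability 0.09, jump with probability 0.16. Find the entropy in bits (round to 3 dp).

2.409 bits

H = −Σ pᵢ log₂ pᵢ.
−0.06·log₂(0.06) = 0.2435
−0.28·log₂(0.28) = 0.5142
−0.15·log₂(0.15) = 0.4105
−0.26·log₂(0.26) = 0.5053
−0.09·log₂(0.09) = 0.3127
−0.16·log₂(0.16) = 0.4230
Sum ≈ 2.4093 → 2.409 bits.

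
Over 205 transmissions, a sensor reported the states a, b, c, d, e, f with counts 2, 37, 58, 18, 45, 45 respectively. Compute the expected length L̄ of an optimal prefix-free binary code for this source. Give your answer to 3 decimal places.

Probabilities are the counts divided by 205.
Repeatedly combine the two least-probable nodes; the expected code length is the sum of the merged weights.
merge 2/205 + 18/205 → 4/41
merge 4/41 + 37/205 → 57/205
merge 9/41 + 9/41 → 18/41
merge 57/205 + 58/205 → 23/41
merge 18/41 + 23/41 → 1
L = 4/41 + 57/205 + 18/41 + 23/41 + 1 = 487/205 ≈ 2.376 bits/symbol.

2.376 bits/symbol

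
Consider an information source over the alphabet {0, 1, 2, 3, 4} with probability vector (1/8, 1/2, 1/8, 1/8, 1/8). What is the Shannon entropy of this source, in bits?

Each probability is a power of 1/2, so log₂(1/p) is an integer.
H = Σ p·log₂(1/p) = 1/8·3 + 1/2·1 + 1/8·3 + 1/8·3 + 1/8·3 = 2 bits.

2 bits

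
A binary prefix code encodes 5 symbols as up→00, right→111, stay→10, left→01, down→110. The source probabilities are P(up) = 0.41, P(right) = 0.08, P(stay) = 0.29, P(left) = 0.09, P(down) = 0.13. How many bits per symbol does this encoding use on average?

2.21 bits/symbol

L̄ = Σ pᵢ·ℓᵢ = 0.41·2 + 0.08·3 + 0.29·2 + 0.09·2 + 0.13·3 = 2.21 bits/symbol.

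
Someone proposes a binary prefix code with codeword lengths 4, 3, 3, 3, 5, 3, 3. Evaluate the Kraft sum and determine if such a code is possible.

0.71875; yes

With common denominator 2^5 = 32: Σ 2^(−ℓᵢ) = 2/32 + 4/32 + 4/32 + 4/32 + 1/32 + 4/32 + 4/32 = 23/32 = 0.71875.
Kraft's inequality requires Σ ≤ 1; here Σ = 0.71875 ≤ 1, so such a prefix code exists.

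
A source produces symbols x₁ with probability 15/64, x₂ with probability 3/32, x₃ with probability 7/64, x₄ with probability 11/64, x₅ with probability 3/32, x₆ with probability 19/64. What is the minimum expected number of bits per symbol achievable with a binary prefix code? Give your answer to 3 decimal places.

Repeatedly combine the two least-probable nodes; the expected code length is the sum of the merged weights.
merge 3/32 + 3/32 → 3/16
merge 7/64 + 11/64 → 9/32
merge 3/16 + 15/64 → 27/64
merge 9/32 + 19/64 → 37/64
merge 27/64 + 37/64 → 1
L = 3/16 + 9/32 + 27/64 + 37/64 + 1 = 79/32 ≈ 2.469 bits/symbol.

2.469 bits/symbol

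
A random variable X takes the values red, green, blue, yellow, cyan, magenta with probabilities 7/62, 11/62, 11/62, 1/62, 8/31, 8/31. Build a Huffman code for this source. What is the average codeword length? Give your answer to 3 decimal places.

Repeatedly combine the two least-probable nodes; the expected code length is the sum of the merged weights.
merge 1/62 + 7/62 → 4/31
merge 4/31 + 11/62 → 19/62
merge 11/62 + 8/31 → 27/62
merge 8/31 + 19/62 → 35/62
merge 27/62 + 35/62 → 1
L = 4/31 + 19/62 + 27/62 + 35/62 + 1 = 151/62 ≈ 2.435 bits/symbol.

2.435 bits/symbol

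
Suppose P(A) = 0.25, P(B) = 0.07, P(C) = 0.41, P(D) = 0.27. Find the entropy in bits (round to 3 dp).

H = −Σ pᵢ log₂ pᵢ.
−0.25·log₂(0.25) = 0.5000
−0.07·log₂(0.07) = 0.2686
−0.41·log₂(0.41) = 0.5274
−0.27·log₂(0.27) = 0.5100
Sum ≈ 1.8060 → 1.806 bits.

1.806 bits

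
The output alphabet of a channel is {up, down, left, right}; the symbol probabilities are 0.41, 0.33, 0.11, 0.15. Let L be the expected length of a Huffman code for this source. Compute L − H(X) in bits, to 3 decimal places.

Entropy H = −Σ p log₂ p ≈ 1.8160 bits.
Huffman merges: 11/100+3/20→13/50; 13/50+33/100→59/100; 41/100+59/100→1. L = 37/20 ≈ 1.8500.
L − H = 1.8500 − 1.8160 = 0.034 bits.

0.034 bits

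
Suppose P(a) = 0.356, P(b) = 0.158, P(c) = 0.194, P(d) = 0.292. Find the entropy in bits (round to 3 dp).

1.929 bits

H = −Σ pᵢ log₂ pᵢ.
−0.356·log₂(0.356) = 0.5305
−0.158·log₂(0.158) = 0.4206
−0.194·log₂(0.194) = 0.4590
−0.292·log₂(0.292) = 0.5186
Sum ≈ 1.9286 → 1.929 bits.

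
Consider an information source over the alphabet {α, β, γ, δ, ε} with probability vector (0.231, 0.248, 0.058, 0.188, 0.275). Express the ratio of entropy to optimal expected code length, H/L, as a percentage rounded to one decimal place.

Entropy H = −Σ p log₂ p ≈ 2.1910 bits.
Huffman merges: 29/500+47/250→123/500; 231/1000+123/500→477/1000; 31/125+11/40→523/1000; 477/1000+523/1000→1. L = 1123/500 ≈ 2.2460.
Efficiency = H/L = 2.1910/2.2460 = 97.5%.

97.5%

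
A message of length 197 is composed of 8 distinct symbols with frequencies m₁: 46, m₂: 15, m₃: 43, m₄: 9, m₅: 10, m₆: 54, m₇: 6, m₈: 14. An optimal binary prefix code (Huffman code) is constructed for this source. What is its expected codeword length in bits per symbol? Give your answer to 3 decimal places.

2.624 bits/symbol

Probabilities are the counts divided by 197.
Repeatedly combine the two least-probable nodes; the expected code length is the sum of the merged weights.
merge 6/197 + 9/197 → 15/197
merge 10/197 + 14/197 → 24/197
merge 15/197 + 15/197 → 30/197
merge 24/197 + 30/197 → 54/197
merge 43/197 + 46/197 → 89/197
merge 54/197 + 54/197 → 108/197
merge 89/197 + 108/197 → 1
L = 15/197 + 24/197 + 30/197 + 54/197 + 89/197 + 108/197 + 1 = 517/197 ≈ 2.624 bits/symbol.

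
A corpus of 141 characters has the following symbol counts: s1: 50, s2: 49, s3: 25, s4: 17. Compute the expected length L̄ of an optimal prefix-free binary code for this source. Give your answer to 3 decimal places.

Probabilities are the counts divided by 141.
Repeatedly combine the two least-probable nodes; the expected code length is the sum of the merged weights.
merge 17/141 + 25/141 → 14/47
merge 14/47 + 49/141 → 91/141
merge 50/141 + 91/141 → 1
L = 14/47 + 91/141 + 1 = 274/141 ≈ 1.943 bits/symbol.

1.943 bits/symbol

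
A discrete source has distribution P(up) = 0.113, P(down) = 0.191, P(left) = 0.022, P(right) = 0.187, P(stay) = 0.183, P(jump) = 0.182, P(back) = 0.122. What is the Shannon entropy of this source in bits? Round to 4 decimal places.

2.6511 bits

H = −Σ pᵢ log₂ pᵢ.
−0.113·log₂(0.113) = 0.3555
−0.191·log₂(0.191) = 0.4562
−0.022·log₂(0.022) = 0.1211
−0.187·log₂(0.187) = 0.4523
−0.183·log₂(0.183) = 0.4484
−0.182·log₂(0.182) = 0.4474
−0.122·log₂(0.122) = 0.3703
Sum ≈ 2.6511 → 2.6511 bits.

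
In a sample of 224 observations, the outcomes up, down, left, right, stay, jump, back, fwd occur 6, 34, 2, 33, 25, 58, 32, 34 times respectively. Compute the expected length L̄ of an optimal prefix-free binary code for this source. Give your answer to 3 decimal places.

2.772 bits/symbol

Probabilities are the counts divided by 224.
Repeatedly combine the two least-probable nodes; the expected code length is the sum of the merged weights.
merge 1/112 + 3/112 → 1/28
merge 1/28 + 25/224 → 33/224
merge 1/7 + 33/224 → 65/224
merge 33/224 + 17/112 → 67/224
merge 17/112 + 29/112 → 23/56
merge 65/224 + 67/224 → 33/56
merge 23/56 + 33/56 → 1
L = 1/28 + 33/224 + 65/224 + 67/224 + 23/56 + 33/56 + 1 = 621/224 ≈ 2.772 bits/symbol.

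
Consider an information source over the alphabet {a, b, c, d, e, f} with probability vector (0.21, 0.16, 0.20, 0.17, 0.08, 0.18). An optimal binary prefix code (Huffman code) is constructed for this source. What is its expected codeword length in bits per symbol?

2.59 bits/symbol

Repeatedly combine the two least-probable nodes; the expected code length is the sum of the merged weights.
merge 2/25 + 4/25 → 6/25
merge 17/100 + 9/50 → 7/20
merge 1/5 + 21/100 → 41/100
merge 6/25 + 7/20 → 59/100
merge 41/100 + 59/100 → 1
L = 6/25 + 7/20 + 41/100 + 59/100 + 1 = 259/100 = 2.59 bits/symbol.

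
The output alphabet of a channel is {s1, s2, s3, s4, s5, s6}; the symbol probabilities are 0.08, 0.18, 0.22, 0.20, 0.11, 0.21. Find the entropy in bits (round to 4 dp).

H = −Σ pᵢ log₂ pᵢ.
−0.08·log₂(0.08) = 0.2915
−0.18·log₂(0.18) = 0.4453
−0.22·log₂(0.22) = 0.4806
−0.20·log₂(0.20) = 0.4644
−0.11·log₂(0.11) = 0.3503
−0.21·log₂(0.21) = 0.4728
Sum ≈ 2.5049 → 2.5049 bits.

2.5049 bits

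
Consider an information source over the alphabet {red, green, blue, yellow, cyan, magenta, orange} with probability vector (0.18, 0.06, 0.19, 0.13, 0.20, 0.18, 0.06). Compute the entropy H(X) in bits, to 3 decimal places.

2.680 bits

H = −Σ pᵢ log₂ pᵢ.
−0.18·log₂(0.18) = 0.4453
−0.06·log₂(0.06) = 0.2435
−0.19·log₂(0.19) = 0.4552
−0.13·log₂(0.13) = 0.3826
−0.20·log₂(0.20) = 0.4644
−0.18·log₂(0.18) = 0.4453
−0.06·log₂(0.06) = 0.2435
Sum ≈ 2.6799 → 2.680 bits.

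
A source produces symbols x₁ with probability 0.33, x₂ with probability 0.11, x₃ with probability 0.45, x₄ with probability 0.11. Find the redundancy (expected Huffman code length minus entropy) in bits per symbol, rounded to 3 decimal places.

Entropy H = −Σ p log₂ p ≈ 1.7468 bits.
Huffman merges: 11/100+11/100→11/50; 11/50+33/100→11/20; 9/20+11/20→1. L = 177/100 ≈ 1.7700.
L − H = 1.7700 − 1.7468 = 0.023 bits.

0.023 bits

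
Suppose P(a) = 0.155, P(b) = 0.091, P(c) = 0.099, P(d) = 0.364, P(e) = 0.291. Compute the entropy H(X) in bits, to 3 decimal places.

H = −Σ pᵢ log₂ pᵢ.
−0.155·log₂(0.155) = 0.4169
−0.091·log₂(0.091) = 0.3147
−0.099·log₂(0.099) = 0.3303
−0.364·log₂(0.364) = 0.5307
−0.291·log₂(0.291) = 0.5182
Sum ≈ 2.1108 → 2.111 bits.

2.111 bits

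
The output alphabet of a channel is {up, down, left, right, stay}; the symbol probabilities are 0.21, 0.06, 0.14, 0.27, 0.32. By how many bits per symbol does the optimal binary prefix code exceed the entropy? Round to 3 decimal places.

0.050 bits

Entropy H = −Σ p log₂ p ≈ 2.1495 bits.
Huffman merges: 3/50+7/50→1/5; 1/5+21/100→41/100; 27/100+8/25→59/100; 41/100+59/100→1. L = 11/5 ≈ 2.2000.
L − H = 2.2000 − 2.1495 = 0.050 bits.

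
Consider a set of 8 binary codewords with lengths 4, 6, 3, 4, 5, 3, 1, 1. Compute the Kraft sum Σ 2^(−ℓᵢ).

1.421875

With common denominator 2^6 = 64: Σ 2^(−ℓᵢ) = 4/64 + 1/64 + 8/64 + 4/64 + 2/64 + 8/64 + 32/64 + 32/64 = 91/64 = 1.421875.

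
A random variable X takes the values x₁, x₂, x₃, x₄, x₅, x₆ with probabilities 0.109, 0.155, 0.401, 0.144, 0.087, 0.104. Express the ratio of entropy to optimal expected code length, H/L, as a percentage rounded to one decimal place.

98.1%

Entropy H = −Σ p log₂ p ≈ 2.3428 bits.
Huffman merges: 87/1000+13/125→191/1000; 109/1000+18/125→253/1000; 31/200+191/1000→173/500; 253/1000+173/500→599/1000; 401/1000+599/1000→1. L = 2389/1000 ≈ 2.3890.
Efficiency = H/L = 2.3428/2.3890 = 98.1%.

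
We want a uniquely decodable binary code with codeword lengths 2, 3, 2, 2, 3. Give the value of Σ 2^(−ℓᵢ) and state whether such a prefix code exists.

1; yes

With common denominator 2^3 = 8: Σ 2^(−ℓᵢ) = 2/8 + 1/8 + 2/8 + 2/8 + 1/8 = 8/8 = 1.
Kraft's inequality requires Σ ≤ 1; here Σ = 1 ≤ 1, so such a prefix code exists.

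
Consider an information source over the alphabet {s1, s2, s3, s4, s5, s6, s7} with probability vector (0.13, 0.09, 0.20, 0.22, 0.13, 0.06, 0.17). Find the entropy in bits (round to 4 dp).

2.7010 bits

H = −Σ pᵢ log₂ pᵢ.
−0.13·log₂(0.13) = 0.3826
−0.09·log₂(0.09) = 0.3127
−0.20·log₂(0.20) = 0.4644
−0.22·log₂(0.22) = 0.4806
−0.13·log₂(0.13) = 0.3826
−0.06·log₂(0.06) = 0.2435
−0.17·log₂(0.17) = 0.4346
Sum ≈ 2.7010 → 2.7010 bits.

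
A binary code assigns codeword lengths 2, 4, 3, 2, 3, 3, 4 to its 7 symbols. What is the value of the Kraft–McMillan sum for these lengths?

1

With common denominator 2^4 = 16: Σ 2^(−ℓᵢ) = 4/16 + 1/16 + 2/16 + 4/16 + 2/16 + 2/16 + 1/16 = 16/16 = 1.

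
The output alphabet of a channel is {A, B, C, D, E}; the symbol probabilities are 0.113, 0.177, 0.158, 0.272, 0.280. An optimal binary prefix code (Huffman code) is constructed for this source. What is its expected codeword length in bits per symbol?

Repeatedly combine the two least-probable nodes; the expected code length is the sum of the merged weights.
merge 113/1000 + 79/500 → 271/1000
merge 177/1000 + 271/1000 → 56/125
merge 34/125 + 7/25 → 69/125
merge 56/125 + 69/125 → 1
L = 271/1000 + 56/125 + 69/125 + 1 = 2271/1000 = 2.271 bits/symbol.

2.271 bits/symbol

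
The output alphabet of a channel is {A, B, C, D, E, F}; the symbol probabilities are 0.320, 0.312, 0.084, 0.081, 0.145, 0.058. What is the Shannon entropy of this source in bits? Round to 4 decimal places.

H = −Σ pᵢ log₂ pᵢ.
−0.320·log₂(0.320) = 0.5260
−0.312·log₂(0.312) = 0.5243
−0.084·log₂(0.084) = 0.3002
−0.081·log₂(0.081) = 0.2937
−0.145·log₂(0.145) = 0.4040
−0.058·log₂(0.058) = 0.2383
Sum ≈ 2.2864 → 2.2864 bits.

2.2864 bits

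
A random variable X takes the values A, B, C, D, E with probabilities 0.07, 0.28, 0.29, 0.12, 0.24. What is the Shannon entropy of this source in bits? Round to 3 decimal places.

2.162 bits

H = −Σ pᵢ log₂ pᵢ.
−0.07·log₂(0.07) = 0.2686
−0.28·log₂(0.28) = 0.5142
−0.29·log₂(0.29) = 0.5179
−0.12·log₂(0.12) = 0.3671
−0.24·log₂(0.24) = 0.4941
Sum ≈ 2.1619 → 2.162 bits.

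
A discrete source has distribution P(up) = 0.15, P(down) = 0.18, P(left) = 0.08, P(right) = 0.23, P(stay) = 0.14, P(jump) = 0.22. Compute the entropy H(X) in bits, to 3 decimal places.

2.513 bits

H = −Σ pᵢ log₂ pᵢ.
−0.15·log₂(0.15) = 0.4105
−0.18·log₂(0.18) = 0.4453
−0.08·log₂(0.08) = 0.2915
−0.23·log₂(0.23) = 0.4877
−0.14·log₂(0.14) = 0.3971
−0.22·log₂(0.22) = 0.4806
Sum ≈ 2.5127 → 2.513 bits.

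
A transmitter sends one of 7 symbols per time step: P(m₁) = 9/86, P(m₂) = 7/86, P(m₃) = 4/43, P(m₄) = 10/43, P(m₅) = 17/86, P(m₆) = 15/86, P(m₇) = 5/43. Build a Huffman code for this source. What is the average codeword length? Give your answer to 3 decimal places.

2.744 bits/symbol

Repeatedly combine the two least-probable nodes; the expected code length is the sum of the merged weights.
merge 7/86 + 4/43 → 15/86
merge 9/86 + 5/43 → 19/86
merge 15/86 + 15/86 → 15/43
merge 17/86 + 19/86 → 18/43
merge 10/43 + 15/43 → 25/43
merge 18/43 + 25/43 → 1
L = 15/86 + 19/86 + 15/43 + 18/43 + 25/43 + 1 = 118/43 ≈ 2.744 bits/symbol.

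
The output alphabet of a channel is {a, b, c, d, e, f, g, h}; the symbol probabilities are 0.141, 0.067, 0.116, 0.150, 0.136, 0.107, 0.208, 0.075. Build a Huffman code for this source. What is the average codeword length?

2.934 bits/symbol

Repeatedly combine the two least-probable nodes; the expected code length is the sum of the merged weights.
merge 67/1000 + 3/40 → 71/500
merge 107/1000 + 29/250 → 223/1000
merge 17/125 + 141/1000 → 277/1000
merge 71/500 + 3/20 → 73/250
merge 26/125 + 223/1000 → 431/1000
merge 277/1000 + 73/250 → 569/1000
merge 431/1000 + 569/1000 → 1
L = 71/500 + 223/1000 + 277/1000 + 73/250 + 431/1000 + 569/1000 + 1 = 1467/500 = 2.934 bits/symbol.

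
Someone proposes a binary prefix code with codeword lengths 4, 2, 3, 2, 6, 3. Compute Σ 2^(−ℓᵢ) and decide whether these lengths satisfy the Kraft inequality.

0.828125; yes

With common denominator 2^6 = 64: Σ 2^(−ℓᵢ) = 4/64 + 16/64 + 8/64 + 16/64 + 1/64 + 8/64 = 53/64 = 0.828125.
Kraft's inequality requires Σ ≤ 1; here Σ = 0.828125 ≤ 1, so such a prefix code exists.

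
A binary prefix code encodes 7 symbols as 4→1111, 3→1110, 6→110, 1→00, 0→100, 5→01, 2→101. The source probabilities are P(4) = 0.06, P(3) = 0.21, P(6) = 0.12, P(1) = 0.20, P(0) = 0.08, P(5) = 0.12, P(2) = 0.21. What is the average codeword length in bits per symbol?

2.95 bits/symbol

L̄ = Σ pᵢ·ℓᵢ = 0.06·4 + 0.21·4 + 0.12·3 + 0.20·2 + 0.08·3 + 0.12·2 + 0.21·3 = 2.95 bits/symbol.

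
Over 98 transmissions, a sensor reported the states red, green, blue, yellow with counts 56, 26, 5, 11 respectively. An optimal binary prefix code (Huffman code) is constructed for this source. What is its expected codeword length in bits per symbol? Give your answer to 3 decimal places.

1.592 bits/symbol

Probabilities are the counts divided by 98.
Repeatedly combine the two least-probable nodes; the expected code length is the sum of the merged weights.
merge 5/98 + 11/98 → 8/49
merge 8/49 + 13/49 → 3/7
merge 3/7 + 4/7 → 1
L = 8/49 + 3/7 + 1 = 78/49 ≈ 1.592 bits/symbol.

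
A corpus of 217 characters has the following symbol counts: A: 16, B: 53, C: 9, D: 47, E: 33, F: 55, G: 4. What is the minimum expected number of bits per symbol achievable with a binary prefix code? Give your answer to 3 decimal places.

Probabilities are the counts divided by 217.
Repeatedly combine the two least-probable nodes; the expected code length is the sum of the merged weights.
merge 4/217 + 9/217 → 13/217
merge 13/217 + 16/217 → 29/217
merge 29/217 + 33/217 → 2/7
merge 47/217 + 53/217 → 100/217
merge 55/217 + 2/7 → 117/217
merge 100/217 + 117/217 → 1
L = 13/217 + 29/217 + 2/7 + 100/217 + 117/217 + 1 = 538/217 ≈ 2.479 bits/symbol.

2.479 bits/symbol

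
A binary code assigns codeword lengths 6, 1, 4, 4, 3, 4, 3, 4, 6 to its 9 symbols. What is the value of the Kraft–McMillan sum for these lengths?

1.03125

With common denominator 2^6 = 64: Σ 2^(−ℓᵢ) = 1/64 + 32/64 + 4/64 + 4/64 + 8/64 + 4/64 + 8/64 + 4/64 + 1/64 = 66/64 = 1.03125.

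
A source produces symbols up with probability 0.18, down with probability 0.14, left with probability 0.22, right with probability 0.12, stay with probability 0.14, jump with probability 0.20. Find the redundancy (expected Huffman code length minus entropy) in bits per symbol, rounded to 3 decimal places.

0.028 bits

Entropy H = −Σ p log₂ p ≈ 2.5516 bits.
Huffman merges: 3/25+7/50→13/50; 7/50+9/50→8/25; 1/5+11/50→21/50; 13/50+8/25→29/50; 21/50+29/50→1. L = 129/50 ≈ 2.5800.
L − H = 2.5800 − 2.5516 = 0.028 bits.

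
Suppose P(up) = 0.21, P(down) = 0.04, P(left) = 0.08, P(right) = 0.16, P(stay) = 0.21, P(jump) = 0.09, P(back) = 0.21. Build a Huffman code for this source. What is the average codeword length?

Repeatedly combine the two least-probable nodes; the expected code length is the sum of the merged weights.
merge 1/25 + 2/25 → 3/25
merge 9/100 + 3/25 → 21/100
merge 4/25 + 21/100 → 37/100
merge 21/100 + 21/100 → 21/50
merge 21/100 + 37/100 → 29/50
merge 21/50 + 29/50 → 1
L = 3/25 + 21/100 + 37/100 + 21/50 + 29/50 + 1 = 27/10 = 2.7 bits/symbol.

2.7 bits/symbol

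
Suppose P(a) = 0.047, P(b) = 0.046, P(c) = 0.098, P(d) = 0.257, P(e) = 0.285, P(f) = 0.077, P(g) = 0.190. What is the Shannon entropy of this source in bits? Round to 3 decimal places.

2.500 bits

H = −Σ pᵢ log₂ pᵢ.
−0.047·log₂(0.047) = 0.2073
−0.046·log₂(0.046) = 0.2043
−0.098·log₂(0.098) = 0.3284
−0.257·log₂(0.257) = 0.5038
−0.285·log₂(0.285) = 0.5161
−0.077·log₂(0.077) = 0.2848
−0.190·log₂(0.190) = 0.4552
Sum ≈ 2.5000 → 2.500 bits.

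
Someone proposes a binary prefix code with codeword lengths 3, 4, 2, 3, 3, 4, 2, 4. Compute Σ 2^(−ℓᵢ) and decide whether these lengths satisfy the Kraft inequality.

1.0625; no

With common denominator 2^4 = 16: Σ 2^(−ℓᵢ) = 2/16 + 1/16 + 4/16 + 2/16 + 2/16 + 1/16 + 4/16 + 1/16 = 17/16 = 1.0625.
Kraft's inequality requires Σ ≤ 1; here Σ = 1.0625 > 1, so no such prefix code exists.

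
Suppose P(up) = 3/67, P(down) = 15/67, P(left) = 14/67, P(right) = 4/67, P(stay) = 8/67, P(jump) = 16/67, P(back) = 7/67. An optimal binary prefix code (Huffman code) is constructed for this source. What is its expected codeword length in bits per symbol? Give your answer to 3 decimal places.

Repeatedly combine the two least-probable nodes; the expected code length is the sum of the merged weights.
merge 3/67 + 4/67 → 7/67
merge 7/67 + 7/67 → 14/67
merge 8/67 + 14/67 → 22/67
merge 14/67 + 15/67 → 29/67
merge 16/67 + 22/67 → 38/67
merge 29/67 + 38/67 → 1
L = 7/67 + 14/67 + 22/67 + 29/67 + 38/67 + 1 = 177/67 ≈ 2.642 bits/symbol.

2.642 bits/symbol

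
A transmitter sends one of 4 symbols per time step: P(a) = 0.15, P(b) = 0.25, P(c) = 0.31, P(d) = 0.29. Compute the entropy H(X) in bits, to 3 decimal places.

H = −Σ pᵢ log₂ pᵢ.
−0.15·log₂(0.15) = 0.4105
−0.25·log₂(0.25) = 0.5000
−0.31·log₂(0.31) = 0.5238
−0.29·log₂(0.29) = 0.5179
Sum ≈ 1.9522 → 1.952 bits.

1.952 bits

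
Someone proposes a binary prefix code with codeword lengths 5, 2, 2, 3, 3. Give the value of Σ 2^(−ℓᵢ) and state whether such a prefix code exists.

0.78125; yes

With common denominator 2^5 = 32: Σ 2^(−ℓᵢ) = 1/32 + 8/32 + 8/32 + 4/32 + 4/32 = 25/32 = 0.78125.
Kraft's inequality requires Σ ≤ 1; here Σ = 0.78125 ≤ 1, so such a prefix code exists.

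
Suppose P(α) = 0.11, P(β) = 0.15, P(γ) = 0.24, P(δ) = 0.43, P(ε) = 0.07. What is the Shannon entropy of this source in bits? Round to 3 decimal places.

2.047 bits

H = −Σ pᵢ log₂ pᵢ.
−0.11·log₂(0.11) = 0.3503
−0.15·log₂(0.15) = 0.4105
−0.24·log₂(0.24) = 0.4941
−0.43·log₂(0.43) = 0.5236
−0.07·log₂(0.07) = 0.2686
Sum ≈ 2.0471 → 2.047 bits.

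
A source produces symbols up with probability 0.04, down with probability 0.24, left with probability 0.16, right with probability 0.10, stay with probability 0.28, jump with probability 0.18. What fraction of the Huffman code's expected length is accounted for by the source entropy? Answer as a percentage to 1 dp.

98.1%

Entropy H = −Σ p log₂ p ≈ 2.3946 bits.
Huffman merges: 1/25+1/10→7/50; 7/50+4/25→3/10; 9/50+6/25→21/50; 7/25+3/10→29/50; 21/50+29/50→1. L = 61/25 ≈ 2.4400.
Efficiency = H/L = 2.3946/2.4400 = 98.1%.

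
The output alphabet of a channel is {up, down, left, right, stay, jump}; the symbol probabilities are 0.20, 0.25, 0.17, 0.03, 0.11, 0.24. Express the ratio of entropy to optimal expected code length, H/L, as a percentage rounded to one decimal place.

Entropy H = −Σ p log₂ p ≈ 2.3952 bits.
Huffman merges: 3/100+11/100→7/50; 7/50+17/100→31/100; 1/5+6/25→11/25; 1/4+31/100→14/25; 11/25+14/25→1. L = 49/20 ≈ 2.4500.
Efficiency = H/L = 2.3952/2.4500 = 97.8%.

97.8%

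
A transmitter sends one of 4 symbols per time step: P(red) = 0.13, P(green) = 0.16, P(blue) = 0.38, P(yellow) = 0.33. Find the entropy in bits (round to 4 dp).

1.8639 bits

H = −Σ pᵢ log₂ pᵢ.
−0.13·log₂(0.13) = 0.3826
−0.16·log₂(0.16) = 0.4230
−0.38·log₂(0.38) = 0.5305
−0.33·log₂(0.33) = 0.5278
Sum ≈ 1.8639 → 1.8639 bits.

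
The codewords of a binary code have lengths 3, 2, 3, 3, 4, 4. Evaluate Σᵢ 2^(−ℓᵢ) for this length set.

0.75

With common denominator 2^4 = 16: Σ 2^(−ℓᵢ) = 2/16 + 4/16 + 2/16 + 2/16 + 1/16 + 1/16 = 12/16 = 0.75.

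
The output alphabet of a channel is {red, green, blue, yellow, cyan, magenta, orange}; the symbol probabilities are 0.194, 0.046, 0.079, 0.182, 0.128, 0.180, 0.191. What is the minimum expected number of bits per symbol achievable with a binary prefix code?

2.74 bits/symbol

Repeatedly combine the two least-probable nodes; the expected code length is the sum of the merged weights.
merge 23/500 + 79/1000 → 1/8
merge 1/8 + 16/125 → 253/1000
merge 9/50 + 91/500 → 181/500
merge 191/1000 + 97/500 → 77/200
merge 253/1000 + 181/500 → 123/200
merge 77/200 + 123/200 → 1
L = 1/8 + 253/1000 + 181/500 + 77/200 + 123/200 + 1 = 137/50 = 2.74 bits/symbol.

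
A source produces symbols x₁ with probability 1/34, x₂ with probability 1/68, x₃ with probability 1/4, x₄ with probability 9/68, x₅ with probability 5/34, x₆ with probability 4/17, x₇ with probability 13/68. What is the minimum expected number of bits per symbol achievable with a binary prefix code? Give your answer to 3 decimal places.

Repeatedly combine the two least-probable nodes; the expected code length is the sum of the merged weights.
merge 1/68 + 1/34 → 3/68
merge 3/68 + 9/68 → 3/17
merge 5/34 + 3/17 → 11/34
merge 13/68 + 4/17 → 29/68
merge 1/4 + 11/34 → 39/68
merge 29/68 + 39/68 → 1
L = 3/68 + 3/17 + 11/34 + 29/68 + 39/68 + 1 = 173/68 ≈ 2.544 bits/symbol.

2.544 bits/symbol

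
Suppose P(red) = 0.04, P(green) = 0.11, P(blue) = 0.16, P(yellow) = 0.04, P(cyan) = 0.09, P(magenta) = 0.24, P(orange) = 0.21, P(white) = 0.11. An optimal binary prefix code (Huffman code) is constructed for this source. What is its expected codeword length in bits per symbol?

2.8 bits/symbol

Repeatedly combine the two least-probable nodes; the expected code length is the sum of the merged weights.
merge 1/25 + 1/25 → 2/25
merge 2/25 + 9/100 → 17/100
merge 11/100 + 11/100 → 11/50
merge 4/25 + 17/100 → 33/100
merge 21/100 + 11/50 → 43/100
merge 6/25 + 33/100 → 57/100
merge 43/100 + 57/100 → 1
L = 2/25 + 17/100 + 11/50 + 33/100 + 43/100 + 57/100 + 1 = 14/5 = 2.8 bits/symbol.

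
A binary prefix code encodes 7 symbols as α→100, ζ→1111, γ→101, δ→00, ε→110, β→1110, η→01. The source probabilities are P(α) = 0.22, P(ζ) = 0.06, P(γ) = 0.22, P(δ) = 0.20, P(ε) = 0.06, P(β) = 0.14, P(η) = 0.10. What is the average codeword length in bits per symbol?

2.9 bits/symbol

L̄ = Σ pᵢ·ℓᵢ = 0.22·3 + 0.06·4 + 0.22·3 + 0.20·2 + 0.06·3 + 0.14·4 + 0.10·2 = 2.9 bits/symbol.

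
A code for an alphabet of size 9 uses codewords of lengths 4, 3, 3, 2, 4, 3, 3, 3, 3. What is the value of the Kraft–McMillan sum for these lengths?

1.125

With common denominator 2^4 = 16: Σ 2^(−ℓᵢ) = 1/16 + 2/16 + 2/16 + 4/16 + 1/16 + 2/16 + 2/16 + 2/16 + 2/16 = 18/16 = 1.125.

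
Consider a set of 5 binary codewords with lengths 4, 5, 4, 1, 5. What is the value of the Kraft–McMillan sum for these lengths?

0.6875

With common denominator 2^5 = 32: Σ 2^(−ℓᵢ) = 2/32 + 1/32 + 2/32 + 16/32 + 1/32 = 22/32 = 0.6875.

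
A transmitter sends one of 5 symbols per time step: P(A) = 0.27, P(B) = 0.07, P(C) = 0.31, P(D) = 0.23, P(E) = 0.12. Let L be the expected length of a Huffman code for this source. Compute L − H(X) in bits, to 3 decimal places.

0.033 bits

Entropy H = −Σ p log₂ p ≈ 2.1571 bits.
Huffman merges: 7/100+3/25→19/100; 19/100+23/100→21/50; 27/100+31/100→29/50; 21/50+29/50→1. L = 219/100 ≈ 2.1900.
L − H = 2.1900 − 2.1571 = 0.033 bits.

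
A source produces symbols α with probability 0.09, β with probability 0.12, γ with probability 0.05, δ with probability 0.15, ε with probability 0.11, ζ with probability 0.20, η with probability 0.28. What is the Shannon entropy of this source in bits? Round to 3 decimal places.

2.635 bits

H = −Σ pᵢ log₂ pᵢ.
−0.09·log₂(0.09) = 0.3127
−0.12·log₂(0.12) = 0.3671
−0.05·log₂(0.05) = 0.2161
−0.15·log₂(0.15) = 0.4105
−0.11·log₂(0.11) = 0.3503
−0.20·log₂(0.20) = 0.4644
−0.28·log₂(0.28) = 0.5142
Sum ≈ 2.6353 → 2.635 bits.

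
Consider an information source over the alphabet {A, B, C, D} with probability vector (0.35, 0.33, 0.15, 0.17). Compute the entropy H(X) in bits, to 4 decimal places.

1.9031 bits

H = −Σ pᵢ log₂ pᵢ.
−0.35·log₂(0.35) = 0.5301
−0.33·log₂(0.33) = 0.5278
−0.15·log₂(0.15) = 0.4105
−0.17·log₂(0.17) = 0.4346
Sum ≈ 1.9031 → 1.9031 bits.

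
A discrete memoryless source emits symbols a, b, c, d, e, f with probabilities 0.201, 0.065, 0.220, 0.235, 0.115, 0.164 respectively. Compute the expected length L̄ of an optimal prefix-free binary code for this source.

2.524 bits/symbol

Repeatedly combine the two least-probable nodes; the expected code length is the sum of the merged weights.
merge 13/200 + 23/200 → 9/50
merge 41/250 + 9/50 → 43/125
merge 201/1000 + 11/50 → 421/1000
merge 47/200 + 43/125 → 579/1000
merge 421/1000 + 579/1000 → 1
L = 9/50 + 43/125 + 421/1000 + 579/1000 + 1 = 631/250 = 2.524 bits/symbol.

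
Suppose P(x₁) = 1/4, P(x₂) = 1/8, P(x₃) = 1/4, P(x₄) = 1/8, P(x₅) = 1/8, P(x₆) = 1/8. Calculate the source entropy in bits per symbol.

Each probability is a power of 1/2, so log₂(1/p) is an integer.
H = Σ p·log₂(1/p) = 1/4·2 + 1/8·3 + 1/4·2 + 1/8·3 + 1/8·3 + 1/8·3 = 2.5 bits.

2.5 bits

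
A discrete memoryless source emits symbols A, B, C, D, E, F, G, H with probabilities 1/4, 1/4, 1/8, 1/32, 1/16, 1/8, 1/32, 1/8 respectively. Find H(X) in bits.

Each probability is a power of 1/2, so log₂(1/p) is an integer.
H = Σ p·log₂(1/p) = 1/4·2 + 1/4·2 + 1/8·3 + 1/32·5 + 1/16·4 + 1/8·3 + 1/32·5 + 1/8·3 = 2.6875 bits.

2.6875 bits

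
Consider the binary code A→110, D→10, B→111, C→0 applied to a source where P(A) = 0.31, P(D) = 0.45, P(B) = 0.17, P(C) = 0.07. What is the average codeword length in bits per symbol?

2.41 bits/symbol

L̄ = Σ pᵢ·ℓᵢ = 0.31·3 + 0.45·2 + 0.17·3 + 0.07·1 = 2.41 bits/symbol.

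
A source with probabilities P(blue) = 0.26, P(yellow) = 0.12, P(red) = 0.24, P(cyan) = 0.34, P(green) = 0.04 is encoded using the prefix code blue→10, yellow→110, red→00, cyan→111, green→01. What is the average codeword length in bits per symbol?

2.46 bits/symbol

L̄ = Σ pᵢ·ℓᵢ = 0.26·2 + 0.12·3 + 0.24·2 + 0.34·3 + 0.04·2 = 2.46 bits/symbol.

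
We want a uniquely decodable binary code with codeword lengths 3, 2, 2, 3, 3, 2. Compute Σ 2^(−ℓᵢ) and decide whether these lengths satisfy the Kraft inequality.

1.125; no

With common denominator 2^3 = 8: Σ 2^(−ℓᵢ) = 1/8 + 2/8 + 2/8 + 1/8 + 1/8 + 2/8 = 9/8 = 1.125.
Kraft's inequality requires Σ ≤ 1; here Σ = 1.125 > 1, so no such prefix code exists.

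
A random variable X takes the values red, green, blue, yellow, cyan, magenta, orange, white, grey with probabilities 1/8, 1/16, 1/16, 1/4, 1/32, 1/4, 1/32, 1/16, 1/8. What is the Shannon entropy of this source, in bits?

2.8125 bits

Each probability is a power of 1/2, so log₂(1/p) is an integer.
H = Σ p·log₂(1/p) = 1/8·3 + 1/16·4 + 1/16·4 + 1/4·2 + 1/32·5 + 1/4·2 + 1/32·5 + 1/16·4 + 1/8·3 = 2.8125 bits.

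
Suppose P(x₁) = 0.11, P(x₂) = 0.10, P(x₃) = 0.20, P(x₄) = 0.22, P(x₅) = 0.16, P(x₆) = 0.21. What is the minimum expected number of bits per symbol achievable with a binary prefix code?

Repeatedly combine the two least-probable nodes; the expected code length is the sum of the merged weights.
merge 1/10 + 11/100 → 21/100
merge 4/25 + 1/5 → 9/25
merge 21/100 + 21/100 → 21/50
merge 11/50 + 9/25 → 29/50
merge 21/50 + 29/50 → 1
L = 21/100 + 9/25 + 21/50 + 29/50 + 1 = 257/100 = 2.57 bits/symbol.

2.57 bits/symbol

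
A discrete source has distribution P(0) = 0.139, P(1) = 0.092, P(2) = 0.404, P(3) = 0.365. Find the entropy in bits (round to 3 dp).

H = −Σ pᵢ log₂ pᵢ.
−0.139·log₂(0.139) = 0.3957
−0.092·log₂(0.092) = 0.3167
−0.404·log₂(0.404) = 0.5283
−0.365·log₂(0.365) = 0.5307
Sum ≈ 1.7714 → 1.771 bits.

1.771 bits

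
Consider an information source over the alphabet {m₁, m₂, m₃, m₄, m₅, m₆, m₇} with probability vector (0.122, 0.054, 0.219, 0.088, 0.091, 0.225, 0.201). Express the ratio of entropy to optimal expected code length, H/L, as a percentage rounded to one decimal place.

Entropy H = −Σ p log₂ p ≈ 2.6502 bits.
Huffman merges: 27/500+11/125→71/500; 91/1000+61/500→213/1000; 71/500+201/1000→343/1000; 213/1000+219/1000→54/125; 9/40+343/1000→71/125; 54/125+71/125→1. L = 1349/500 ≈ 2.6980.
Efficiency = H/L = 2.6502/2.6980 = 98.2%.

98.2%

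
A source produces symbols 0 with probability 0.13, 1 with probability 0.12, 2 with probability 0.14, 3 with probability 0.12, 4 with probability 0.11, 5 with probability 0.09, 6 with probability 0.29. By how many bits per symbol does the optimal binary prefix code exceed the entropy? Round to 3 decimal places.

0.015 bits

Entropy H = −Σ p log₂ p ≈ 2.6947 bits.
Huffman merges: 9/100+11/100→1/5; 3/25+3/25→6/25; 13/100+7/50→27/100; 1/5+6/25→11/25; 27/100+29/100→14/25; 11/25+14/25→1. L = 271/100 ≈ 2.7100.
L − H = 2.7100 − 2.6947 = 0.015 bits.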